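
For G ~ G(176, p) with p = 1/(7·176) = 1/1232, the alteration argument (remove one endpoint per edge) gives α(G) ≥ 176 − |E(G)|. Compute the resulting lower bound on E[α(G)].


E[|E(G)|] = C(176, 2)·p = 15400 · (1/1232) = 25/2.
E[α(G)] ≥ n − E[|E(G)|] = 176 − 25/2 = 327/2.
Numerically: ≈ 163.5000.
(This is only a lower bound; the true E[α(G)] may be larger.)

E[α(G)] ≥ 327/2 ≈ 163.5000.


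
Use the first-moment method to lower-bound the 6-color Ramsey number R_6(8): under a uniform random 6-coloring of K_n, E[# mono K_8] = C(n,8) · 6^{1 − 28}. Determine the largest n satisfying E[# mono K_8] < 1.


We need C(n, 8) · 6^{1 − 28} < 1, i.e. C(n, 8) < 6^{28 − 1} = 1023490369077469249536.
Check values of n near the boundary:
  n = 1590: C(1590, 8) = 995397314198933813310; 995397314198933813310 < 1023490369077469249536? YES
  n = 1591: C(1591, 8) = 1000427749141189953870; 1000427749141189953870 < 1023490369077469249536? YES
  n = 1592: C(1592, 8) = 1005480414540892933435; 1005480414540892933435 < 1023490369077469249536? YES
  n = 1593: C(1593, 8) = 1010555394551193970323; 1010555394551193970323 < 1023490369077469249536? YES
  n = 1594: C(1594, 8) = 1015652773590544255167; 1015652773590544255167 < 1023490369077469249536? YES
  n = 1595: C(1595, 8) = 1020772636343363633895; 1020772636343363633895 < 1023490369077469249536? YES
  n = 1596: C(1596, 8) = 1025915067760710553965; 1025915067760710553965 < 1023490369077469249536? NO
  n = 1597: C(1597, 8) = 1031080153060953275445; 1031080153060953275445 < 1023490369077469249536? NO
  n = 1598: C(1598, 8) = 1036267977730442348529; 1036267977730442348529 < 1023490369077469249536? NO
The largest n with C(n, 8) < 1023490369077469249536 is n = 1595 (where E[X] = 113419181815929292655/113721152119718805504 ≈ 0.99734). Hence R_6(8) > 1595, i.e. R_6(8) ≥ 1596.

Largest n = 1595; hence R_6(8) > 1595.


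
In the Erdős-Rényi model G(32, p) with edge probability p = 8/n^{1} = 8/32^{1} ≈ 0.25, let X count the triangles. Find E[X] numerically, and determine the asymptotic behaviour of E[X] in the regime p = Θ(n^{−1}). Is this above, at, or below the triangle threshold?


Number of potential triangles: C(32, 3) = 4960.
Each occurs with probability p³ ≈ (0.25)³ ≈ 1.56250000e-02.
By linearity: E[X] = C(32, 3)·p³ ≈ 4960 · 1.56250000e-02 ≈ 77.500000.
Here α = 1, so p = 8/n is exactly at the triangle threshold p ~ 1/n. Asymptotically E[X] → c³/6 = 8³/6 = 256/3 ≈ 85.333333, a bounded constant. In this regime the triangle count is asymptotically Poisson(c³/6).

E[X] ≈ 77.500000; in regime p = Θ(1/n^{1}) E[X] stays bounded (at the triangle threshold p ~ 1/n).


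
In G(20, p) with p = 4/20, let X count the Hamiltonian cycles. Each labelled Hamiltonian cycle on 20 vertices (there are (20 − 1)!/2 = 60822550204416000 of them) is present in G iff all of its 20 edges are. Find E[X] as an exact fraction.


K_20 has (20 − 1)!/2 = 60822550204416000 labelled Hamiltonian cycles.
For each such Hamiltonian cycle H, let X_H = 1 if all 20 edges of H are present in G. Then P[X_H = 1] = p^{20} = (1/5)^{20} = 1/95367431640625.
By linearity: E[X] = Σ_H E[X_H] = 60822550204416000 · p^{20} = 60822550204416000 · 1/95367431640625 = 486580401635328/762939453125.
Numerically: E[X] ≈ 637.77.

E[X] = 60822550204416000 · (1/5)^{20} = 486580401635328/762939453125 ≈ 637.77.


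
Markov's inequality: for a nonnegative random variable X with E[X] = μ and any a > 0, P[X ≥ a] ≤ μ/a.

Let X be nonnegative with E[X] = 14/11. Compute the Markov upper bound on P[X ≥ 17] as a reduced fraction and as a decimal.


μ = E[X] = 14/11, a = 17.
Markov: P[X ≥ 17] ≤ μ/a = (14/11)/17 = 14/187.
Numerically: ≈ 0.075.
(Since a = 17 > μ = 1.273, the bound 14/187 is < 1 and informative.)

P[X ≥ 17] ≤ 14/187 ≈ 0.075.


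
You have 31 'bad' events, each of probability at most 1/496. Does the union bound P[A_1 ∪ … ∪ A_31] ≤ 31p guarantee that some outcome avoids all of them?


Union bound: P[∪_{i=1}^{31} A_i] ≤ Σ_i P[A_i] ≤ 31·p = 31·(1/496) = 1/16.
Numerically: 1/16 ≈ 0.062.
Is 1/16 < 1? YES.
Since P[∪ A_i] ≤ 1/16 < 1, the complement has P[∩ A_i^c] ≥ 1 − 1/16 = 15/16 > 0, so some outcome avoids every A_i.

31·p = 1/16 ≈ 0.062; existence CERTIFIED by the union bound.


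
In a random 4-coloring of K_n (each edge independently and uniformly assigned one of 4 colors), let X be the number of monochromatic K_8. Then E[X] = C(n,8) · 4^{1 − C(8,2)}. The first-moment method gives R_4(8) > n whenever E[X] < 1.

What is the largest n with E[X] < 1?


We need C(n, 8) · 4^{1 − 28} < 1, i.e. C(n, 8) < 4^{28 − 1} = 18014398509481984.
Check values of n near the boundary:
  n = 405: C(405, 8) = 16745853821188050; 16745853821188050 < 18014398509481984? YES
  n = 406: C(406, 8) = 17082453897995850; 17082453897995850 < 18014398509481984? YES
  n = 407: C(407, 8) = 17424959239309050; 17424959239309050 < 18014398509481984? YES
  n = 408: C(408, 8) = 17773458424095231; 17773458424095231 < 18014398509481984? YES
  n = 409: C(409, 8) = 18128041135797879; 18128041135797879 < 18014398509481984? NO
The largest n with C(n, 8) < 18014398509481984 is n = 408 (where E[X] = 17773458424095231/18014398509481984 ≈ 0.987). Hence R_4(8) > 408, i.e. R_4(8) ≥ 409.

Largest n = 408; hence R_4(8) > 408.


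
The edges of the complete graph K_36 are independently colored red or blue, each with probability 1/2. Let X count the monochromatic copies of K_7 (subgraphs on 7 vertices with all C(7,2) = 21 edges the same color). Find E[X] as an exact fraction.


Let X = Σ_S X_S over the C(36, 7) = 8347680 subsets S of size 7, where X_S = 1 if the K_7 on S is monochromatic.
For a fixed S, the K_7 on S has C(7, 2) = 21 edges. P[all 21 edges red] = (1/2)^21, and likewise for blue, so P[monochromatic] = 2·(1/2)^21 = 2^{1 − 21} = 1/1048576.
Summing: E[X] = C(36, 7) · 2^{1 − 21} = 8347680 · 1/1048576 = 260865/32768.
Numerically: E[X] ≈ 7.960968.

E[X] = C(36,7)·2^(1−C(7,2)) = 260865/32768 ≈ 7.960968.


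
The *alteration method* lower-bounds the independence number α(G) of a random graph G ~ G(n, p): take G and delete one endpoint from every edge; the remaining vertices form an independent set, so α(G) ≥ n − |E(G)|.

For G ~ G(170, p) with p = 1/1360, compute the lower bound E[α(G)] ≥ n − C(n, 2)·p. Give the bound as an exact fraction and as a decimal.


E[|E(G)|] = C(170, 2)·p = 14365 · (1/1360) = 169/16.
E[α(G)] ≥ n − E[|E(G)|] = 170 − 169/16 = 2551/16.
Numerically: ≈ 159.437500.
(This is only a lower bound; the true E[α(G)] may be larger.)

E[α(G)] ≥ 2551/16 ≈ 159.437500.


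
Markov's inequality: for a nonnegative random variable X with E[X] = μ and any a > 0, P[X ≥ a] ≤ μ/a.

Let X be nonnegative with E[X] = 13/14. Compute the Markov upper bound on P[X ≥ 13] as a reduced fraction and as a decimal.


μ = E[X] = 13/14, a = 13.
Markov: P[X ≥ 13] ≤ μ/a = (13/14)/13 = 1/14.
Numerically: ≈ 0.0714.
(Since a = 13 > μ = 0.9286, the bound 1/14 is < 1 and informative.)

P[X ≥ 13] ≤ 1/14 ≈ 0.0714.


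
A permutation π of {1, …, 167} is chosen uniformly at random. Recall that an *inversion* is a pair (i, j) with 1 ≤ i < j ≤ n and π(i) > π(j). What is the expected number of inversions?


Write X = Σ X_I over the C(167, 2) = 13861 pairs i < j, with X_I the indicator of one inversion.
There are 13861 indicators.
For each fixed pair i < j, the values π(i) and π(j) are two distinct elements of {1, …, 167} in uniformly random order; by symmetry P[π(i) > π(j)] = 1/2.
By linearity: E[X] = 13861 · (1/2) = C(167, 2) · (1/2) = 13861/2 = 13861/2 ≈ 6930.500000.

E[X] = 13861/2 = 6930.500000.


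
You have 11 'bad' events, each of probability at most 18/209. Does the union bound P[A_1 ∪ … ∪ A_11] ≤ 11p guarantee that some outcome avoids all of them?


Union bound: P[∪_{i=1}^{11} A_i] ≤ Σ_i P[A_i] ≤ 11·p = 11·(18/209) = 18/19.
Numerically: 18/19 ≈ 0.947.
Is 18/19 < 1? YES.
Since P[∪ A_i] ≤ 18/19 < 1, the complement has P[∩ A_i^c] ≥ 1 − 18/19 = 1/19 > 0, so some outcome avoids every A_i.

11·p = 18/19 ≈ 0.947; existence CERTIFIED by the union bound.


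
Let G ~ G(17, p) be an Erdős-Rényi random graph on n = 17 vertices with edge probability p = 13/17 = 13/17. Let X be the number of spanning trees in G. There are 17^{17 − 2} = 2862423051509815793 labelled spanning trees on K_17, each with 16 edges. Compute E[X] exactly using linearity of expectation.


K_17 has 17^{17 − 2} = 2862423051509815793 labelled spanning trees.
For each such spanning tree H, let X_H = 1 if all 16 edges of H are present in G. Then P[X_H = 1] = p^{16} = (13/17)^{16} = 665416609183179841/48661191875666868481.
Summing the indicators: E[X] = Σ_H E[X_H] = 2862423051509815793 · p^{16} = 2862423051509815793 · 665416609183179841/48661191875666868481 = 665416609183179841/17.
Numerically: E[X] ≈ 3.9142e+16.

E[X] = 2862423051509815793 · (13/17)^{16} = 665416609183179841/17 ≈ 3.9142e+16.


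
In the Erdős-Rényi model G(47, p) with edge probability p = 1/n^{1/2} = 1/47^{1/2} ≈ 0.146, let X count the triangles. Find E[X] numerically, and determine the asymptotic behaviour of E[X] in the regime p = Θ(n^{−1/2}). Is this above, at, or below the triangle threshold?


Number of potential triangles: C(47, 3) = 16215.
Each occurs with probability p³ ≈ (0.146)³ ≈ 3.10351e-03.
By linearity: E[X] = C(47, 3)·p³ ≈ 16215 · 3.10351e-03 ≈ 50.323.
Since α = 1/2 < 1, p = c/n^{1/2} ≫ 1/n is above the triangle threshold p ~ 1/n. Asymptotically E[X] ~ (c³/6)·n^{3(1−α)} = (1³/6)·n^{1.5} → ∞; triangles are abundant w.h.p.

E[X] ≈ 50.323; in regime p = Θ(1/n^{1/2}) E[X] diverges (above the triangle threshold p ~ 1/n).


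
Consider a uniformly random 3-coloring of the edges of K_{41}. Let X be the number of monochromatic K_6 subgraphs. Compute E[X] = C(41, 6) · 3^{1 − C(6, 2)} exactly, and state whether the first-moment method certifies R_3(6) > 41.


E[X] = C(41, 6) · 3^{1 − 15} = 4496388 · 3^{−14} = 4496388/4782969.
As a reduced fraction: E[X] = 1498796/1594323 ≈ 0.9401.
Is E[X] < 1? YES.
Since E[X] < 1, there exists a 3-coloring of K_{41} with no monochromatic K_6; hence R_3(6) > 41.

E[X] = 1498796/1594323 ≈ 0.9401; E[X] < 1, so R_3(6) > 41.


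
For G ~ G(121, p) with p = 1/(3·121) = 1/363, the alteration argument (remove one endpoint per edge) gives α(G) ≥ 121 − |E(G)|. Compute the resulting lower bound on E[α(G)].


E[|E(G)|] = C(121, 2)·p = 7260 · (1/363) = 20.
E[α(G)] ≥ n − E[|E(G)|] = 121 − 20 = 101.
Numerically: ≈ 101.0000.
(This is only a lower bound; the true E[α(G)] may be larger.)

E[α(G)] ≥ 101 ≈ 101.0000.


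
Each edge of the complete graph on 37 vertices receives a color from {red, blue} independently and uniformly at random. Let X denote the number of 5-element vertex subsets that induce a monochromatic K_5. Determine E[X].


Let X = Σ_S X_S over the C(37, 5) = 435897 subsets S of size 5, where X_S = 1 if the K_5 on S is monochromatic.
For a fixed S, the K_5 on S has C(5, 2) = 10 edges. P[all 10 edges red] = (1/2)^10, and likewise for blue, so P[monochromatic] = 2·(1/2)^10 = 2^{1 − 10} = 1/512.
Summing: E[X] = C(37, 5) · 2^{1 − 10} = 435897 · 1/512 = 435897/512.
Numerically: E[X] ≈ 851.361.

E[X] = C(37,5)·2^(1−C(5,2)) = 435897/512 ≈ 851.361.


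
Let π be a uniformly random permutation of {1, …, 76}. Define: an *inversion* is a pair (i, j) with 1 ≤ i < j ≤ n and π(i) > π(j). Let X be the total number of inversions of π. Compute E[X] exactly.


Write X = Σ X_I over the C(76, 2) = 2850 pairs i < j, with X_I the indicator of one inversion.
There are 2850 indicators.
For each fixed pair i < j, the values π(i) and π(j) are two distinct elements of {1, …, 76} in uniformly random order; by symmetry P[π(i) > π(j)] = 1/2.
By linearity: E[X] = 2850 · (1/2) = C(76, 2) · (1/2) = 2850/2 = 1425 ≈ 1425.000000.

E[X] = 1425 = 1425.000000.


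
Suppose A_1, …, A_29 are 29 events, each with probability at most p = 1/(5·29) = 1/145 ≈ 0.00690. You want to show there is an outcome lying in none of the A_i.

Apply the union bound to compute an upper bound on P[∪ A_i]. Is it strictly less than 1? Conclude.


Union bound: P[∪_{i=1}^{29} A_i] ≤ Σ_i P[A_i] ≤ 29·p = 29·(1/145) = 1/5.
Numerically: 1/5 ≈ 0.20000.
Is 1/5 < 1? YES.
Since P[∪ A_i] ≤ 1/5 < 1, the complement has P[∩ A_i^c] ≥ 1 − 1/5 = 4/5 > 0, so some outcome avoids every A_i.

29·p = 1/5 ≈ 0.20000; existence CERTIFIED by the union bound.


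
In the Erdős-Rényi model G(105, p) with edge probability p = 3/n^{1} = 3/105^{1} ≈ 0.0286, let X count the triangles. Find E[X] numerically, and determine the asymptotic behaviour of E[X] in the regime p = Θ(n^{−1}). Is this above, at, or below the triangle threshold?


Number of potential triangles: C(105, 3) = 187460.
Each occurs with probability p³ ≈ (0.0286)³ ≈ 2.33236e-05.
By linearity: E[X] = C(105, 3)·p³ ≈ 187460 · 2.33236e-05 ≈ 4.372.
Here α = 1, so p = 3/n is exactly at the triangle threshold p ~ 1/n. Asymptotically E[X] → c³/6 = 3³/6 = 9/2 ≈ 4.500, a bounded constant. In this regime the triangle count is asymptotically Poisson(c³/6).

E[X] ≈ 4.372; in regime p = Θ(1/n^{1}) E[X] stays bounded (at the triangle threshold p ~ 1/n).


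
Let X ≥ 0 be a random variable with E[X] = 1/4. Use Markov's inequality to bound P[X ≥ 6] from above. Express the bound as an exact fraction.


μ = E[X] = 1/4, a = 6.
Markov: P[X ≥ 6] ≤ μ/a = (1/4)/6 = 1/24.
Numerically: ≈ 0.041667.
(Since a = 6 > μ = 0.250000, the bound 1/24 is < 1 and informative.)

P[X ≥ 6] ≤ 1/24 ≈ 0.041667.


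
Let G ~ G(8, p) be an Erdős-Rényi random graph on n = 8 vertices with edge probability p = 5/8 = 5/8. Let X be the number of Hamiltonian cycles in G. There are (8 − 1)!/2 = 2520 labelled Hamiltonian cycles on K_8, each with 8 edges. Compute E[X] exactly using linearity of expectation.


K_8 has (8 − 1)!/2 = 2520 labelled Hamiltonian cycles.
For each such Hamiltonian cycle H, let X_H = 1 if all 8 edges of H are present in G. Then P[X_H = 1] = p^{8} = (5/8)^{8} = 390625/16777216.
By linearity of expectation: E[X] = Σ_H E[X_H] = 2520 · p^{8} = 2520 · 390625/16777216 = 123046875/2097152.
Numerically: E[X] ≈ 58.67.

E[X] = 2520 · (5/8)^{8} = 123046875/2097152 ≈ 58.67.


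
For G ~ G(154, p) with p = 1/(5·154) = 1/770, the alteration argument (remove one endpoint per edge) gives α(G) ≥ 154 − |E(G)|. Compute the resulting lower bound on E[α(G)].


E[|E(G)|] = C(154, 2)·p = 11781 · (1/770) = 153/10.
E[α(G)] ≥ n − E[|E(G)|] = 154 − 153/10 = 1387/10.
Numerically: ≈ 138.70000.
(This is only a lower bound; the true E[α(G)] may be larger.)

E[α(G)] ≥ 1387/10 ≈ 138.70000.


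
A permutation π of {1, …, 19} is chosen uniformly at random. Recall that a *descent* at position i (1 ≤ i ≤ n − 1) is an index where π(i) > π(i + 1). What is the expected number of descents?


Write X = Σ X_I over i = 1, …, 18, with X_I the indicator of one descent.
There are 18 indicators.
For each fixed i, the pair (π(i), π(i+1)) is a uniformly random ordered pair of distinct values from {1, …, 19}; by symmetry P[π(i) > π(i+1)] = 1/2.
By linearity: E[X] = 18 · (1/2) = (19 − 1) · (1/2) = 9 ≈ 9.000.

E[X] = 9 = 9.000.


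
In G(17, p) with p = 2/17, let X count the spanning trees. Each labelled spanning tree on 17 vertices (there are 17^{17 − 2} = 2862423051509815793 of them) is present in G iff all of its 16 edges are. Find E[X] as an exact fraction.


K_17 has 17^{17 − 2} = 2862423051509815793 labelled spanning trees.
For each such spanning tree H, let X_H = 1 if all 16 edges of H are present in G. Then P[X_H = 1] = p^{16} = (2/17)^{16} = 65536/48661191875666868481.
Summing the indicators: E[X] = Σ_H E[X_H] = 2862423051509815793 · p^{16} = 2862423051509815793 · 65536/48661191875666868481 = 65536/17.
Numerically: E[X] ≈ 3855.06.

E[X] = 2862423051509815793 · (2/17)^{16} = 65536/17 ≈ 3855.06.


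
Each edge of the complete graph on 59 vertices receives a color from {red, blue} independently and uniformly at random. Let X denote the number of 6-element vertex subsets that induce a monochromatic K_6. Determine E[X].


Let X = Σ_S X_S over the C(59, 6) = 45057474 subsets S of size 6, where X_S = 1 if the K_6 on S is monochromatic.
For a fixed S, the K_6 on S has C(6, 2) = 15 edges. P[all 15 edges red] = (1/2)^15, and likewise for blue, so P[monochromatic] = 2·(1/2)^15 = 2^{1 − 15} = 1/16384.
By linearity: E[X] = C(59, 6) · 2^{1 − 15} = 45057474 · 1/16384 = 22528737/8192.
Numerically: E[X] ≈ 2750.0900.

E[X] = C(59,6)·2^(1−C(6,2)) = 22528737/8192 ≈ 2750.0900.


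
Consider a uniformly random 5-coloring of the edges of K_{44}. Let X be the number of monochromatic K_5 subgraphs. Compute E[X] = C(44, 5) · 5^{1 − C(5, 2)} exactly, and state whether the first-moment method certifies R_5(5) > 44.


E[X] = C(44, 5) · 5^{1 − 10} = 1086008 · 5^{−9} = 1086008/1953125.
As a reduced fraction: E[X] = 1086008/1953125 ≈ 0.55604.
Is E[X] < 1? YES.
Since E[X] < 1, there exists a 5-coloring of K_{44} with no monochromatic K_5; hence R_5(5) > 44.

E[X] = 1086008/1953125 ≈ 0.55604; E[X] < 1, so R_5(5) > 44.


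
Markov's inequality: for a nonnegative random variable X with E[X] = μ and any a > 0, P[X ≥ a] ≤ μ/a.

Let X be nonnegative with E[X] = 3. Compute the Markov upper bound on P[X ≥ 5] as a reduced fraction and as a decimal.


μ = E[X] = 3, a = 5.
Markov: P[X ≥ 5] ≤ μ/a = (3)/5 = 3/5.
Numerically: ≈ 0.60000.
(Since a = 5 > μ = 3.00000, the bound 3/5 is < 1 and informative.)

P[X ≥ 5] ≤ 3/5 ≈ 0.60000.


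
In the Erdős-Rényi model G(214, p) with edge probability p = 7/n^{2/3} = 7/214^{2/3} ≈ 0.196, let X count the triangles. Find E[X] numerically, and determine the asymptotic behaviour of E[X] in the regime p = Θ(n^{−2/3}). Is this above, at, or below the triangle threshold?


Number of potential triangles: C(214, 3) = 1610564.
Each occurs with probability p³ ≈ (0.196)³ ≈ 7.48974e-03.
By linearity: E[X] = C(214, 3)·p³ ≈ 1610564 · 7.48974e-03 ≈ 12062.701.
Since α = 2/3 < 1, p = c/n^{2/3} ≫ 1/n is above the triangle threshold p ~ 1/n. Asymptotically E[X] ~ (c³/6)·n^{3(1−α)} = (7³/6)·n^{1} → ∞; triangles are abundant w.h.p.

E[X] ≈ 12062.701; in regime p = Θ(1/n^{2/3}) E[X] diverges (above the triangle threshold p ~ 1/n).


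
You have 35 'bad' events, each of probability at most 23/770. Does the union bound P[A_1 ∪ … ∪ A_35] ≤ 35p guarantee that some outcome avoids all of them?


Union bound: P[∪_{i=1}^{35} A_i] ≤ Σ_i P[A_i] ≤ 35·p = 35·(23/770) = 23/22.
Numerically: 23/22 ≈ 1.045455.
Is 23/22 < 1? NO.
Since the bound 23/22 is ≥ 1, the union bound is uninformative here; it does NOT by itself certify existence.

35·p = 23/22 ≈ 1.045455; existence NOT certified by the union bound.


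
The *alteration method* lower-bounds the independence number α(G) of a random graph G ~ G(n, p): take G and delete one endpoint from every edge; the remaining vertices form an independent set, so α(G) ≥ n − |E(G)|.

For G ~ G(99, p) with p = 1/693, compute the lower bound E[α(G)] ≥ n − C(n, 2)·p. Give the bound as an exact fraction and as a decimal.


E[|E(G)|] = C(99, 2)·p = 4851 · (1/693) = 7.
E[α(G)] ≥ n − E[|E(G)|] = 99 − 7 = 92.
Numerically: ≈ 92.00000.
(This is only a lower bound; the true E[α(G)] may be larger.)

E[α(G)] ≥ 92 ≈ 92.00000.


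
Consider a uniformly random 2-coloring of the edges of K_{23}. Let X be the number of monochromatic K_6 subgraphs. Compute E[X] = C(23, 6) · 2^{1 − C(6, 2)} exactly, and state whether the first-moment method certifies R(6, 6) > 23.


E[X] = C(23, 6) · 2^{1 − 15} = 100947 · 2^{−14} = 100947/16384.
As a reduced fraction: E[X] = 100947/16384 ≈ 6.1613.
Is E[X] < 1? NO.
Since E[X] ≥ 1, the first-moment bound is inconclusive at n = 23; it does NOT by itself certify R(6, 6) > 23.

E[X] = 100947/16384 ≈ 6.1613; E[X] ≥ 1; first-moment method inconclusive here.


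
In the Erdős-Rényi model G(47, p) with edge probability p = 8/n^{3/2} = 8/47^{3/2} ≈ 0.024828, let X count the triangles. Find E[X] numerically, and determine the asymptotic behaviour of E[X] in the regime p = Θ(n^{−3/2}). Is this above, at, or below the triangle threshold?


Number of potential triangles: C(47, 3) = 16215.
Each occurs with probability p³ ≈ (0.024828)³ ≈ 1.5304868e-05.
By linearity: E[X] = C(47, 3)·p³ ≈ 16215 · 1.5304868e-05 ≈ 0.24817.
Since α = 3/2 > 1, p = c/n^{3/2} = o(1/n) is below the triangle threshold p ~ 1/n. Asymptotically E[X] ~ (c³/6)·n^{3(1−α)} = (8³/6)·n^{-1.5} → 0, so by Markov's inequality G has no triangles w.h.p.

E[X] ≈ 0.24817; in regime p = Θ(1/n^{3/2}) E[X] tends to 0 (below the triangle threshold p ~ 1/n).


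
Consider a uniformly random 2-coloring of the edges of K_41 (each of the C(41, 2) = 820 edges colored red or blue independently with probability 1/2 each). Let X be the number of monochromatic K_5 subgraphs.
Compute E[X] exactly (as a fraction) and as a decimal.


Let X = Σ_S X_S over the C(41, 5) = 749398 subsets S of size 5, where X_S = 1 if the K_5 on S is monochromatic.
For a fixed S, the K_5 on S has C(5, 2) = 10 edges. P[all 10 edges red] = (1/2)^10, and likewise for blue, so P[monochromatic] = 2·(1/2)^10 = 2^{1 − 10} = 1/512.
Summing: E[X] = C(41, 5) · 2^{1 − 10} = 749398 · 1/512 = 374699/256.
Numerically: E[X] ≈ 1463.66797.

E[X] = C(41,5)·2^(1−C(5,2)) = 374699/256 ≈ 1463.66797.


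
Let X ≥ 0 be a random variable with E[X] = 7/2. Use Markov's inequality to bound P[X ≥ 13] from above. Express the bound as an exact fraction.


μ = E[X] = 7/2, a = 13.
Markov: P[X ≥ 13] ≤ μ/a = (7/2)/13 = 7/26.
Numerically: ≈ 0.269231.
(Since a = 13 > μ = 3.500000, the bound 7/26 is < 1 and informative.)

P[X ≥ 13] ≤ 7/26 ≈ 0.269231.


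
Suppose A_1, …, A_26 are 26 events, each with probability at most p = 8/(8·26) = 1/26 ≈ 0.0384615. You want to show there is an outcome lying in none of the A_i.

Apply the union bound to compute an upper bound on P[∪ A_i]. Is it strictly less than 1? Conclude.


Union bound: P[∪_{i=1}^{26} A_i] ≤ Σ_i P[A_i] ≤ 26·p = 26·(1/26) = 1.
Numerically: 1 ≈ 1.0000000.
Is 1 < 1? NO.
Since the bound 1 is ≥ 1, the union bound is uninformative here; it does NOT by itself certify existence.

26·p = 1 ≈ 1.0000000; existence NOT certified by the union bound.


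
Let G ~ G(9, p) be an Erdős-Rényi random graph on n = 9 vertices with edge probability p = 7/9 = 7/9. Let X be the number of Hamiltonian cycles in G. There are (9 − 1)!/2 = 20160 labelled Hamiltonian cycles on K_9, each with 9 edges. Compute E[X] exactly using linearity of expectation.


K_9 has (9 − 1)!/2 = 20160 labelled Hamiltonian cycles.
For each such Hamiltonian cycle H, let X_H = 1 if all 9 edges of H are present in G. Then P[X_H = 1] = p^{9} = (7/9)^{9} = 40353607/387420489.
Summing the indicators: E[X] = Σ_H E[X_H] = 20160 · p^{9} = 20160 · 40353607/387420489 = 90392079680/43046721.
Numerically: E[X] ≈ 2099.9.

E[X] = 20160 · (7/9)^{9} = 90392079680/43046721 ≈ 2099.9.


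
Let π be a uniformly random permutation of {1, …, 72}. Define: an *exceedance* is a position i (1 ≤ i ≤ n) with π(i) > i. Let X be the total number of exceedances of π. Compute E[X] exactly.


Write X = Σ_{i=1}^{72} X_i, where X_i = 1_{π(i) > i}.
For each fixed i, π(i) is uniform over {1, …, 72} (marginal of a uniform permutation), so P[π(i) > i] = (n − i)/n. Summing: Σ_{i=1}^{72} (n − i)/n = (0 + 1 + … + 71)/72 = 72(72 − 1)/(2·72) = (72 − 1)/2.
Hence E[X] = Σ_{i=1}^{72} (72 − i)/72 = 71/2 ≈ 35.500.

E[X] = 71/2 = 35.500.


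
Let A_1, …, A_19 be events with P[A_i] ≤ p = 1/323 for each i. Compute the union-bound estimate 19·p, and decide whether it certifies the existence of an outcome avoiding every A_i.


Union bound: P[∪_{i=1}^{19} A_i] ≤ Σ_i P[A_i] ≤ 19·p = 19·(1/323) = 1/17.
Numerically: 1/17 ≈ 0.0588.
Is 1/17 < 1? YES.
Since P[∪ A_i] ≤ 1/17 < 1, the complement has P[∩ A_i^c] ≥ 1 − 1/17 = 16/17 > 0, so some outcome avoids every A_i.

19·p = 1/17 ≈ 0.0588; existence CERTIFIED by the union bound.


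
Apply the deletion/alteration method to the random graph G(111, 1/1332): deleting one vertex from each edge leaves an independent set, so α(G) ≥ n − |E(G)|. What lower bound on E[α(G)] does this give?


E[|E(G)|] = C(111, 2)·p = 6105 · (1/1332) = 55/12.
E[α(G)] ≥ n − E[|E(G)|] = 111 − 55/12 = 1277/12.
Numerically: ≈ 106.417.
(This is only a lower bound; the true E[α(G)] may be larger.)

E[α(G)] ≥ 1277/12 ≈ 106.417.


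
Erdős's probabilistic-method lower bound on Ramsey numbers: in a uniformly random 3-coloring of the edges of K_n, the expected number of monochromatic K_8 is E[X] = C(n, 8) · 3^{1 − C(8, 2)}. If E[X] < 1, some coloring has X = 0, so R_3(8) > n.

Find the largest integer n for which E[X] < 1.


We need C(n, 8) · 3^{1 − 28} < 1, i.e. C(n, 8) < 3^{28 − 1} = 7625597484987.
Check values of n near the boundary:
  n = 153: C(153, 8) = 6183023199255; 6183023199255 < 7625597484987? YES
  n = 154: C(154, 8) = 6521818990995; 6521818990995 < 7625597484987? YES
  n = 155: C(155, 8) = 6876747915675; 6876747915675 < 7625597484987? YES
  n = 156: C(156, 8) = 7248464019225; 7248464019225 < 7625597484987? YES
  n = 157: C(157, 8) = 7637643295425; 7637643295425 < 7625597484987? NO
The largest n with C(n, 8) < 7625597484987 is n = 156 (where E[X] = 805384891025/847288609443 ≈ 0.9505). Hence R_3(8) > 156, i.e. R_3(8) ≥ 157.

Largest n = 156; hence R_3(8) > 156.


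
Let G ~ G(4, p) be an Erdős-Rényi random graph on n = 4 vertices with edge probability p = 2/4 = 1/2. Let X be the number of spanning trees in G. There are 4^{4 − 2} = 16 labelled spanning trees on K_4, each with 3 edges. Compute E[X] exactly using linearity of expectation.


K_4 has 4^{4 − 2} = 16 labelled spanning trees.
For each such spanning tree H, let X_H = 1 if all 3 edges of H are present in G. Then P[X_H = 1] = p^{3} = (1/2)^{3} = 1/8.
By linearity of expectation: E[X] = Σ_H E[X_H] = 16 · p^{3} = 16 · 1/8 = 2.
Numerically: E[X] ≈ 2.

E[X] = 16 · (1/2)^{3} = 2 ≈ 2.


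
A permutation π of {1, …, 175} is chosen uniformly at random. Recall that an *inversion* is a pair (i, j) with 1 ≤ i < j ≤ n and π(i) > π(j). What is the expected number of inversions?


Write X = Σ X_I over the C(175, 2) = 15225 pairs i < j, with X_I the indicator of one inversion.
There are 15225 indicators.
For each fixed pair i < j, the values π(i) and π(j) are two distinct elements of {1, …, 175} in uniformly random order; by symmetry P[π(i) > π(j)] = 1/2.
By linearity: E[X] = 15225 · (1/2) = C(175, 2) · (1/2) = 15225/2 = 15225/2 ≈ 7612.500.

E[X] = 15225/2 = 7612.500.


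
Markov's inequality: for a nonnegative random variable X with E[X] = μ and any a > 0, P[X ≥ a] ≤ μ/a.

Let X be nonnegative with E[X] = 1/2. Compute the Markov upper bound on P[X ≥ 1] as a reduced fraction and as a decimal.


μ = E[X] = 1/2, a = 1.
Markov: P[X ≥ 1] ≤ μ/a = (1/2)/1 = 1/2.
Numerically: ≈ 0.5000.
(Since a = 1 > μ = 0.5000, the bound 1/2 is < 1 and informative.)

P[X ≥ 1] ≤ 1/2 ≈ 0.5000.


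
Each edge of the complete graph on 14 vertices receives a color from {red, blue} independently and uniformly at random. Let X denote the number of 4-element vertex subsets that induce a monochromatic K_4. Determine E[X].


Let X = Σ_S X_S over the C(14, 4) = 1001 subsets S of size 4, where X_S = 1 if the K_4 on S is monochromatic.
For a fixed S, the K_4 on S has C(4, 2) = 6 edges. P[all 6 edges red] = (1/2)^6, and likewise for blue, so P[monochromatic] = 2·(1/2)^6 = 2^{1 − 6} = 1/32.
By linearity: E[X] = C(14, 4) · 2^{1 − 6} = 1001 · 1/32 = 1001/32.
Numerically: E[X] ≈ 31.281.

E[X] = C(14,4)·2^(1−C(4,2)) = 1001/32 ≈ 31.281.


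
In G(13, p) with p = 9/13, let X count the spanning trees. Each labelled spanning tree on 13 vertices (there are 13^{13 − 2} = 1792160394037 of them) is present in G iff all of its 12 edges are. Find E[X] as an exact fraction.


K_13 has 13^{13 − 2} = 1792160394037 labelled spanning trees.
For each such spanning tree H, let X_H = 1 if all 12 edges of H are present in G. Then P[X_H = 1] = p^{12} = (9/13)^{12} = 282429536481/23298085122481.
By linearity of expectation: E[X] = Σ_H E[X_H] = 1792160394037 · p^{12} = 1792160394037 · 282429536481/23298085122481 = 282429536481/13.
Numerically: E[X] ≈ 2.1725e+10.

E[X] = 1792160394037 · (9/13)^{12} = 282429536481/13 ≈ 2.1725e+10.


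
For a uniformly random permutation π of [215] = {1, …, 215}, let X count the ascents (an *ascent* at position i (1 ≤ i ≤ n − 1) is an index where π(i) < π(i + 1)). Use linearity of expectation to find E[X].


Write X = Σ X_I over i = 1, …, 214, with X_I the indicator of one ascent.
There are 214 indicators.
For each fixed i, the pair (π(i), π(i+1)) is a uniformly random ordered pair of distinct values from {1, …, 215}; by symmetry P[π(i) < π(i+1)] = 1/2.
By linearity: E[X] = 214 · (1/2) = (215 − 1) · (1/2) = 107 ≈ 107.00000.

E[X] = 107 = 107.00000.


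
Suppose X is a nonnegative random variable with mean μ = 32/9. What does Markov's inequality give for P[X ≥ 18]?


μ = E[X] = 32/9, a = 18.
Markov: P[X ≥ 18] ≤ μ/a = (32/9)/18 = 16/81.
Numerically: ≈ 0.1975.
(Since a = 18 > μ = 3.5556, the bound 16/81 is < 1 and informative.)

P[X ≥ 18] ≤ 16/81 ≈ 0.1975.


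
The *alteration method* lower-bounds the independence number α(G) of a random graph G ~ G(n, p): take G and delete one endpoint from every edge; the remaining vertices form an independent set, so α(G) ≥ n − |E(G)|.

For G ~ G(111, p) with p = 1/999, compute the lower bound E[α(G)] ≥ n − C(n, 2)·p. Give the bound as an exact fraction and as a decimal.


E[|E(G)|] = C(111, 2)·p = 6105 · (1/999) = 55/9.
E[α(G)] ≥ n − E[|E(G)|] = 111 − 55/9 = 944/9.
Numerically: ≈ 104.88889.
(This is only a lower bound; the true E[α(G)] may be larger.)

E[α(G)] ≥ 944/9 ≈ 104.88889.


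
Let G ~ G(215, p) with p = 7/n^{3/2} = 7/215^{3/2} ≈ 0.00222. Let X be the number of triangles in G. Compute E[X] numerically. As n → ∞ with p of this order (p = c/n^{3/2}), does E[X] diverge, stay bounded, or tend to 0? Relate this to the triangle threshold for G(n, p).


Number of potential triangles: C(215, 3) = 1633355.
Each occurs with probability p³ ≈ (0.00222)³ ≈ 1.09477e-08.
By linearity: E[X] = C(215, 3)·p³ ≈ 1633355 · 1.09477e-08 ≈ 0.018.
Since α = 3/2 > 1, p = c/n^{3/2} = o(1/n) is below the triangle threshold p ~ 1/n. Asymptotically E[X] ~ (c³/6)·n^{3(1−α)} = (7³/6)·n^{-1.5} → 0, so by Markov's inequality G has no triangles w.h.p.

E[X] ≈ 0.018; in regime p = Θ(1/n^{3/2}) E[X] tends to 0 (below the triangle threshold p ~ 1/n).


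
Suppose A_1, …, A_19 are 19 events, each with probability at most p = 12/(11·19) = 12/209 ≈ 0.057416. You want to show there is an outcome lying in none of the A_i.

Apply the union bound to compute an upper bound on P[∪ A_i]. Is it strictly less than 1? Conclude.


Union bound: P[∪_{i=1}^{19} A_i] ≤ Σ_i P[A_i] ≤ 19·p = 19·(12/209) = 12/11.
Numerically: 12/11 ≈ 1.090909.
Is 12/11 < 1? NO.
Since the bound 12/11 is ≥ 1, the union bound is uninformative here; it does NOT by itself certify existence.

19·p = 12/11 ≈ 1.090909; existence NOT certified by the union bound.


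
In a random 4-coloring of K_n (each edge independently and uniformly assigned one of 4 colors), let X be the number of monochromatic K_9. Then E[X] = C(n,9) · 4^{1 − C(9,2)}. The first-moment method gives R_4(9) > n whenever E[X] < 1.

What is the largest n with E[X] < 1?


We need C(n, 9) · 4^{1 − 36} < 1, i.e. C(n, 9) < 4^{36 − 1} = 1180591620717411303424.
Check values of n near the boundary:
  n = 913: C(913, 9) = 1167605542753639808390; 1167605542753639808390 < 1180591620717411303424? YES
  n = 914: C(914, 9) = 1179217089587653905932; 1179217089587653905932 < 1180591620717411303424? YES
  n = 915: C(915, 9) = 1190931166636537885130; 1190931166636537885130 < 1180591620717411303424? NO
  n = 916: C(916, 9) = 1202748565202942340440; 1202748565202942340440 < 1180591620717411303424? NO
The largest n with C(n, 9) < 1180591620717411303424 is n = 914 (where E[X] = 294804272396913476483/295147905179352825856 ≈ 0.9988). Hence R_4(9) > 914, i.e. R_4(9) ≥ 915.

Largest n = 914; hence R_4(9) > 914.


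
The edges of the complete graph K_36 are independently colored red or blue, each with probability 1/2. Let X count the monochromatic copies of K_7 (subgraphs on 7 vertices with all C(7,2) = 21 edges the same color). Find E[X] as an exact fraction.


Let X = Σ_S X_S over the C(36, 7) = 8347680 subsets S of size 7, where X_S = 1 if the K_7 on S is monochromatic.
For a fixed S, the K_7 on S has C(7, 2) = 21 edges. P[all 21 edges red] = (1/2)^21, and likewise for blue, so P[monochromatic] = 2·(1/2)^21 = 2^{1 − 21} = 1/1048576.
By linearity: E[X] = C(36, 7) · 2^{1 − 21} = 8347680 · 1/1048576 = 260865/32768.
Numerically: E[X] ≈ 7.961.

E[X] = C(36,7)·2^(1−C(7,2)) = 260865/32768 ≈ 7.961.


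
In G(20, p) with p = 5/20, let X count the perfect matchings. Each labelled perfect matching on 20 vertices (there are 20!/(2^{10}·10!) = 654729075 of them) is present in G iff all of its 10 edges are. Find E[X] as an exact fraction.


K_20 has 20!/(2^{10}·10!) = 654729075 labelled perfect matchings.
For each such perfect matching H, let X_H = 1 if all 10 edges of H are present in G. Then P[X_H = 1] = p^{10} = (1/4)^{10} = 1/1048576.
By linearity: E[X] = Σ_H E[X_H] = 654729075 · p^{10} = 654729075 · 1/1048576 = 654729075/1048576.
Numerically: E[X] ≈ 624.4.

E[X] = 654729075 · (1/4)^{10} = 654729075/1048576 ≈ 624.4.


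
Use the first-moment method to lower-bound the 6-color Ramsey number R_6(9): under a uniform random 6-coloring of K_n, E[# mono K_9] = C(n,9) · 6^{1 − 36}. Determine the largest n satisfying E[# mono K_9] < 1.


We need C(n, 9) · 6^{1 − 36} < 1, i.e. C(n, 9) < 6^{36 − 1} = 1719070799748422591028658176.
Check values of n near the boundary:
  n = 4403: C(4403, 9) = 1699894433046281918452233150; 1699894433046281918452233150 < 1719070799748422591028658176? YES
  n = 4404: C(4404, 9) = 1703375445537161676647015880; 1703375445537161676647015880 < 1719070799748422591028658176? YES
  n = 4405: C(4405, 9) = 1706862792900636302463627150; 1706862792900636302463627150 < 1719070799748422591028658176? YES
  n = 4406: C(4406, 9) = 1710356485221788389505285700; 1710356485221788389505285700 < 1719070799748422591028658176? YES
  n = 4407: C(4407, 9) = 1713856532599459170657070050; 1713856532599459170657070050 < 1719070799748422591028658176? YES
  n = 4408: C(4408, 9) = 1717362945146264156457459600; 1717362945146264156457459600 < 1719070799748422591028658176? YES
  n = 4409: C(4409, 9) = 1720875732988608787686577131; 1720875732988608787686577131 < 1719070799748422591028658176? NO
The largest n with C(n, 9) < 1719070799748422591028658176 is n = 4408 (where E[X] = 35778394690547169926197075/35813974994758803979763712 ≈ 0.9990). Hence R_6(9) > 4408, i.e. R_6(9) ≥ 4409.

Largest n = 4408; hence R_6(9) > 4408.


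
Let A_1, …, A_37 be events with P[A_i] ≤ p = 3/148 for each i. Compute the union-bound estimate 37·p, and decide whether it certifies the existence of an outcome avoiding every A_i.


Union bound: P[∪_{i=1}^{37} A_i] ≤ Σ_i P[A_i] ≤ 37·p = 37·(3/148) = 3/4.
Numerically: 3/4 ≈ 0.750.
Is 3/4 < 1? YES.
Since P[∪ A_i] ≤ 3/4 < 1, the complement has P[∩ A_i^c] ≥ 1 − 3/4 = 1/4 > 0, so some outcome avoids every A_i.

37·p = 3/4 ≈ 0.750; existence CERTIFIED by the union bound.


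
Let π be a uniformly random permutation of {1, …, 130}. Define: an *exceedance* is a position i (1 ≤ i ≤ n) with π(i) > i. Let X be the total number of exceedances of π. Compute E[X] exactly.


Write X = Σ_{i=1}^{130} X_i, where X_i = 1_{π(i) > i}.
For each fixed i, π(i) is uniform over {1, …, 130} (marginal of a uniform permutation), so P[π(i) > i] = (n − i)/n. Summing: Σ_{i=1}^{130} (n − i)/n = (0 + 1 + … + 129)/130 = 130(130 − 1)/(2·130) = (130 − 1)/2.
Hence E[X] = Σ_{i=1}^{130} (130 − i)/130 = 129/2 ≈ 64.50000.

E[X] = 129/2 = 64.50000.


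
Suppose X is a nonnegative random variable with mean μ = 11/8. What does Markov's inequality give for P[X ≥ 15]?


μ = E[X] = 11/8, a = 15.
Markov: P[X ≥ 15] ≤ μ/a = (11/8)/15 = 11/120.
Numerically: ≈ 0.092.
(Since a = 15 > μ = 1.375, the bound 11/120 is < 1 and informative.)

P[X ≥ 15] ≤ 11/120 ≈ 0.092.


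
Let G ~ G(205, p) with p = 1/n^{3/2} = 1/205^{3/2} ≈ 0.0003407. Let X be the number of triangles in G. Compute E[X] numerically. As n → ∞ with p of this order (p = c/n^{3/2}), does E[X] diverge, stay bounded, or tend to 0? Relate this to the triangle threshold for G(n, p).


Number of potential triangles: C(205, 3) = 1414910.
Each occurs with probability p³ ≈ (0.0003407)³ ≈ 3.9546461e-11.
By linearity: E[X] = C(205, 3)·p³ ≈ 1414910 · 3.9546461e-11 ≈ 0.00006.
Since α = 3/2 > 1, p = c/n^{3/2} = o(1/n) is below the triangle threshold p ~ 1/n. Asymptotically E[X] ~ (c³/6)·n^{3(1−α)} = (1³/6)·n^{-1.5} → 0, so by Markov's inequality G has no triangles w.h.p.

E[X] ≈ 0.00006; in regime p = Θ(1/n^{3/2}) E[X] tends to 0 (below the triangle threshold p ~ 1/n).


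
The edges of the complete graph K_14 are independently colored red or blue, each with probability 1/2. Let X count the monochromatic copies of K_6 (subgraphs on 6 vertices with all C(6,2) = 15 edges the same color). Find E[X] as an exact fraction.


Let X = Σ_S X_S over the C(14, 6) = 3003 subsets S of size 6, where X_S = 1 if the K_6 on S is monochromatic.
For a fixed S, the K_6 on S has C(6, 2) = 15 edges. P[all 15 edges red] = (1/2)^15, and likewise for blue, so P[monochromatic] = 2·(1/2)^15 = 2^{1 − 15} = 1/16384.
Summing: E[X] = C(14, 6) · 2^{1 − 15} = 3003 · 1/16384 = 3003/16384.
Numerically: E[X] ≈ 0.1833.

E[X] = C(14,6)·2^(1−C(6,2)) = 3003/16384 ≈ 0.1833.


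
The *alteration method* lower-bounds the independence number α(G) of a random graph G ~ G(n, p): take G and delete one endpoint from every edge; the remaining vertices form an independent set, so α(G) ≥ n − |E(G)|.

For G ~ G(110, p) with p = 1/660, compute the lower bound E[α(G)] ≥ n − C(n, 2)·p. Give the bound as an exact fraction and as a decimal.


E[|E(G)|] = C(110, 2)·p = 5995 · (1/660) = 109/12.
E[α(G)] ≥ n − E[|E(G)|] = 110 − 109/12 = 1211/12.
Numerically: ≈ 100.91667.
(This is only a lower bound; the true E[α(G)] may be larger.)

E[α(G)] ≥ 1211/12 ≈ 100.91667.


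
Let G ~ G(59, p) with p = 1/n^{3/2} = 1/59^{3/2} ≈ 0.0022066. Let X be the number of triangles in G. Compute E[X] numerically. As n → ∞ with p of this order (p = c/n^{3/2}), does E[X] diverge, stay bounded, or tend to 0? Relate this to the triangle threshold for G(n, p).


Number of potential triangles: C(59, 3) = 32509.
Each occurs with probability p³ ≈ (0.0022066)³ ≈ 1.0743999e-08.
By linearity: E[X] = C(59, 3)·p³ ≈ 32509 · 1.0743999e-08 ≈ 0.00035.
Since α = 3/2 > 1, p = c/n^{3/2} = o(1/n) is below the triangle threshold p ~ 1/n. Asymptotically E[X] ~ (c³/6)·n^{3(1−α)} = (1³/6)·n^{-1.5} → 0, so by Markov's inequality G has no triangles w.h.p.

E[X] ≈ 0.00035; in regime p = Θ(1/n^{3/2}) E[X] tends to 0 (below the triangle threshold p ~ 1/n).


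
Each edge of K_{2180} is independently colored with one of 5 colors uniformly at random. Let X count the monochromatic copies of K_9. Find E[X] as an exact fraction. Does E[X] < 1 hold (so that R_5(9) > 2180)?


E[X] = C(2180, 9) · 5^{1 − 36} = 3014145651459519573444800 · 5^{−35} = 3014145651459519573444800/2910383045673370361328125.
As a reduced fraction: E[X] = 120565826058380782937792/116415321826934814453125 ≈ 1.0356526.
Is E[X] < 1? NO.
Since E[X] ≥ 1, the first-moment bound is inconclusive at n = 2180; it does NOT by itself certify R_5(9) > 2180.

E[X] = 120565826058380782937792/116415321826934814453125 ≈ 1.0356526; E[X] ≥ 1; first-moment method inconclusive here.
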